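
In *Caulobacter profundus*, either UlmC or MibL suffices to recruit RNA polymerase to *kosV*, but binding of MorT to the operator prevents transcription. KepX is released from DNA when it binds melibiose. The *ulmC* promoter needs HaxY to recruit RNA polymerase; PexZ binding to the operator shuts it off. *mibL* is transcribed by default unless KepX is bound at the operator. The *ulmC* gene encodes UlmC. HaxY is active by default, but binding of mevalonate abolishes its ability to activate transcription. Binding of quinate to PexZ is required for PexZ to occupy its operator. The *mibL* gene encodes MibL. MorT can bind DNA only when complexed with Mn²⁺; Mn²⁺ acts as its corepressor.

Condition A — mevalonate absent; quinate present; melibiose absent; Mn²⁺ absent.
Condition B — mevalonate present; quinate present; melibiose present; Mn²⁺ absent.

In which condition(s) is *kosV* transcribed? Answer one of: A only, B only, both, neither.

Condition A:
Mevalonate is absent, so HaxY is active.
Quinate is present, so PexZ is active.
With repressor PexZ bound, *ulmC* is not transcribed.
So UlmC is not produced.
Melibiose is absent, so KepX is active.
With repressor KepX bound, *mibL* is not transcribed.
So MibL is not produced.
Mn²⁺ is absent, so MorT is inactive.
No activator is available at the *kosV* promoter, so *kosV* is not transcribed.
→ *kosV* is OFF in A.
Condition B:
Mevalonate is present, so HaxY is inactive.
Quinate is present, so PexZ is active.
With repressor PexZ bound, *ulmC* is not transcribed.
So UlmC is not produced.
Melibiose is present, so KepX is inactive.
With no repressor bound, *mibL* is transcribed.
So MibL is produced and active.
Mn²⁺ is absent, so MorT is inactive.
Activator MibL is present, so *kosV* is transcribed.
→ *kosV* is ON in B.

B only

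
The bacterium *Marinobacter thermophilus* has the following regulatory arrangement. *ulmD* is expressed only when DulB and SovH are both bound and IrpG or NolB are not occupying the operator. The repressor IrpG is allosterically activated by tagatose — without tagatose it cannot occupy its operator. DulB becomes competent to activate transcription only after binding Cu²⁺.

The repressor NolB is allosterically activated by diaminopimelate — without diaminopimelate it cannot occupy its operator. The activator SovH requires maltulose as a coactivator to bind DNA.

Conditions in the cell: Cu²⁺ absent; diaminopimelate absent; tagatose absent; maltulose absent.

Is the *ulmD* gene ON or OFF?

OFF

Tagatose is absent, so IrpG is inactive.
Cu²⁺ is absent, so DulB is inactive.
Maltulose is absent, so SovH is inactive.
Diaminopimelate is absent, so NolB is inactive.
Required activator DulB is absent, so *ulmD* is not transcribed.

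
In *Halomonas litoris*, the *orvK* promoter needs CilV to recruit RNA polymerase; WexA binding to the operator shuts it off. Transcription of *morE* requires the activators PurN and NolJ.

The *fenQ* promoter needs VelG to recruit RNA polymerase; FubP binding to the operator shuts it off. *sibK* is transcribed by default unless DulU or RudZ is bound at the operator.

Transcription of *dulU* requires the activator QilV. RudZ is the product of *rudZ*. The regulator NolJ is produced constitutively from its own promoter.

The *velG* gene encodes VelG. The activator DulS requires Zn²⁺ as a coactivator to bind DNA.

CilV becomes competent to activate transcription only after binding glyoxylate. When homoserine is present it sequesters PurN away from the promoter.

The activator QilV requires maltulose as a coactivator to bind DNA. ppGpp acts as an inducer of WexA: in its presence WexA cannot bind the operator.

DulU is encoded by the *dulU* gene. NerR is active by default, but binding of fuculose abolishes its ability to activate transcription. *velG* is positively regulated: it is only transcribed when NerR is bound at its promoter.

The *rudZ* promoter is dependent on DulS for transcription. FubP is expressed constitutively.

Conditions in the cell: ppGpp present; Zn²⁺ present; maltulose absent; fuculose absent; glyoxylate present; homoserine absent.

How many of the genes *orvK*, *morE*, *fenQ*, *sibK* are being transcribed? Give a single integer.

ppGpp is present, so WexA is inactive.
Glyoxylate is present, so CilV is active.
No repressor is bound and CilV is active, so *orvK* is transcribed.
→ *orvK* is ON.
Homoserine is absent, so PurN is active.
NolJ is produced constitutively and is active.
No repressor is bound and PurN and NolJ are active, so *morE* is transcribed.
→ *morE* is ON.
Fuculose is absent, so NerR is active.
No repressor is bound and NerR is active, so *velG* is transcribed.
So VelG is produced and active.
FubP is produced constitutively and is active.
With repressor FubP bound, *fenQ* is not transcribed.
→ *fenQ* is OFF.
Maltulose is absent, so QilV is inactive.
Required activator QilV is absent, so *dulU* is not transcribed.
So DulU is not produced.
Zn²⁺ is present, so DulS is active.
No repressor is bound and DulS is active, so *rudZ* is transcribed.
So RudZ is produced and active.
With repressor RudZ bound, *sibK* is not transcribed.
→ *sibK* is OFF.
2 of the 4 genes are transcribed.

2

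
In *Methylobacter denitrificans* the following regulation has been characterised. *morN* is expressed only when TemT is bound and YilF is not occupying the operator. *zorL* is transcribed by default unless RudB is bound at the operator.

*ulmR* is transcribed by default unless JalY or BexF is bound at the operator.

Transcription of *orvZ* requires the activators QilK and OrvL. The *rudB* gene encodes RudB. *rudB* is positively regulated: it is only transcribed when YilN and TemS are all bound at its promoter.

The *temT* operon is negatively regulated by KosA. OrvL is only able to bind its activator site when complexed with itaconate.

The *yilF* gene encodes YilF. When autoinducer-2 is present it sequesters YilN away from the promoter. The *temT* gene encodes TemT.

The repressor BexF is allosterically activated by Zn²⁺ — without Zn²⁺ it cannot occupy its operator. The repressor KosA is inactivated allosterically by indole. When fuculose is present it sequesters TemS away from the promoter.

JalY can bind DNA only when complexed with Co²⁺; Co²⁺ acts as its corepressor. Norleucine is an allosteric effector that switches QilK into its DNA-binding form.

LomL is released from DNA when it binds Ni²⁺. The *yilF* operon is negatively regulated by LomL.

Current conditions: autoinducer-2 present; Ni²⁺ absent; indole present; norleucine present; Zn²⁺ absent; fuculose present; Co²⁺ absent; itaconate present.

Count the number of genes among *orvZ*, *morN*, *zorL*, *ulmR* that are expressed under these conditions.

4

Norleucine is present, so QilK is active.
Itaconate is present, so OrvL is active.
No repressor is bound and QilK and OrvL are active, so *orvZ* is transcribed.
→ *orvZ* is ON.
Ni²⁺ is absent, so LomL is active.
With repressor LomL bound, *yilF* is not transcribed.
So YilF is not produced.
Indole is present, so KosA is inactive.
With no repressor bound, *temT* is transcribed.
So TemT is produced and active.
No repressor is bound and TemT is active, so *morN* is transcribed.
→ *morN* is ON.
Autoinducer-2 is present, so YilN is inactive.
Fuculose is present, so TemS is inactive.
Required activator YilN is absent, so *rudB* is not transcribed.
So RudB is not produced.
With no repressor bound, *zorL* is transcribed.
→ *zorL* is ON.
Co²⁺ is absent, so JalY is inactive.
Zn²⁺ is absent, so BexF is inactive.
With no repressor bound, *ulmR* is transcribed.
→ *ulmR* is ON.
4 of the 4 genes are transcribed.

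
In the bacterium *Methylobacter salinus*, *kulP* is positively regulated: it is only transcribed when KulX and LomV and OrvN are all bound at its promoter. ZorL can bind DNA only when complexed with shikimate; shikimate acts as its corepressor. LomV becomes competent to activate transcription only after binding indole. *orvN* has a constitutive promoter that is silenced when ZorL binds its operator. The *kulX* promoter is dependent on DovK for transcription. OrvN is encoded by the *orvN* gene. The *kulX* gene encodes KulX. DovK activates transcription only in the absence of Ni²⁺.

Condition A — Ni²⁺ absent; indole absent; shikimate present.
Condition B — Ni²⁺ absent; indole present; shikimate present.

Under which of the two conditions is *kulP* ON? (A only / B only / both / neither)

Condition A:
Ni²⁺ is absent, so DovK is active.
No repressor is bound and DovK is active, so *kulX* is transcribed.
So KulX is produced and active.
Indole is absent, so LomV is inactive.
Shikimate is present, so ZorL is active.
With repressor ZorL bound, *orvN* is not transcribed.
So OrvN is not produced.
Required activator LomV is absent, so *kulP* is not transcribed.
→ *kulP* is OFF in A.
Condition B:
Ni²⁺ is absent, so DovK is active.
No repressor is bound and DovK is active, so *kulX* is transcribed.
So KulX is produced and active.
Indole is present, so LomV is active.
Shikimate is present, so ZorL is active.
With repressor ZorL bound, *orvN* is not transcribed.
So OrvN is not produced.
Required activator OrvN is absent, so *kulP* is not transcribed.
→ *kulP* is OFF in B.

neither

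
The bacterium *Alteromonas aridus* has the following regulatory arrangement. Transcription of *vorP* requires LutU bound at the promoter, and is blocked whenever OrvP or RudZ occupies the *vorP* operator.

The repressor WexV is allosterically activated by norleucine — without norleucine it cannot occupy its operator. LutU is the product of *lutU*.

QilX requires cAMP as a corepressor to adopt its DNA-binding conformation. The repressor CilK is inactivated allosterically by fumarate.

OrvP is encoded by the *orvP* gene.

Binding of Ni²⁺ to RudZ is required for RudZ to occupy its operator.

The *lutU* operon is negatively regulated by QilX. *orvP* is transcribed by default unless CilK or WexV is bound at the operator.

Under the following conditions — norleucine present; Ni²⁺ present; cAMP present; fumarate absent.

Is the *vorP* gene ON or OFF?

OFF

Fumarate is absent, so CilK is active.
Norleucine is present, so WexV is active.
With repressor CilK bound, *orvP* is not transcribed.
So OrvP is not produced.
Ni²⁺ is present, so RudZ is active.
cAMP is present, so QilX is active.
With repressor QilX bound, *lutU* is not transcribed.
So LutU is not produced.
With repressor RudZ bound, *vorP* is not transcribed.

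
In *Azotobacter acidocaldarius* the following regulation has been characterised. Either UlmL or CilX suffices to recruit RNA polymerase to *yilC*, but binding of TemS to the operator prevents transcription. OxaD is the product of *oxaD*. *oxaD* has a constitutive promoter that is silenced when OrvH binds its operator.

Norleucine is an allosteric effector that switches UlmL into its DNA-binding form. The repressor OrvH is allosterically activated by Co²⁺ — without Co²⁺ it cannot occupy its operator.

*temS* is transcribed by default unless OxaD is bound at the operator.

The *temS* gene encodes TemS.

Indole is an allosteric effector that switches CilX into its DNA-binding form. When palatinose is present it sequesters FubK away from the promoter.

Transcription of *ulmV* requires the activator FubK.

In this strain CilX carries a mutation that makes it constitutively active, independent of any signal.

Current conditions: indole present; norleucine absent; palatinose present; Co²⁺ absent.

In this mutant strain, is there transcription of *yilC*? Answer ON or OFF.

Co²⁺ is absent, so OrvH is inactive.
With no repressor bound, *oxaD* is transcribed.
So OxaD is produced and active.
With repressor OxaD bound, *temS* is not transcribed.
So TemS is not produced.
Norleucine is absent, so UlmL is inactive.
CilX is constitutively active in this strain.
Activator CilX is present, so *yilC* is transcribed.

ON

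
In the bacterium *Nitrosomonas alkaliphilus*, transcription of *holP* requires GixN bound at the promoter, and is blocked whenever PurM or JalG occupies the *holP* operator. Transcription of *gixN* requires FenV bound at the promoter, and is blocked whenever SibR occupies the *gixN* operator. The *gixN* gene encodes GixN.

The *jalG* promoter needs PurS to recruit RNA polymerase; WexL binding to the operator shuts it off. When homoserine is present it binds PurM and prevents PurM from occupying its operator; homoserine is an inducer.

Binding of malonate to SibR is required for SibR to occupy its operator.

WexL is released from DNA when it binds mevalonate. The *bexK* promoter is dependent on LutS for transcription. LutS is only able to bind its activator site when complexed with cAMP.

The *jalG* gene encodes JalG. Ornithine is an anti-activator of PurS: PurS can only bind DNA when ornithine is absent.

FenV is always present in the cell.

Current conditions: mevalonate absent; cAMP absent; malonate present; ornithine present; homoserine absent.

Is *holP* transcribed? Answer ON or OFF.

OFF

FenV is produced constitutively and is active.
Malonate is present, so SibR is active.
With repressor SibR bound, *gixN* is not transcribed.
So GixN is not produced.
Homoserine is absent, so PurM is active.
Ornithine is present, so PurS is inactive.
Mevalonate is absent, so WexL is active.
With repressor WexL bound, *jalG* is not transcribed.
So JalG is not produced.
With repressor PurM bound, *holP* is not transcribed.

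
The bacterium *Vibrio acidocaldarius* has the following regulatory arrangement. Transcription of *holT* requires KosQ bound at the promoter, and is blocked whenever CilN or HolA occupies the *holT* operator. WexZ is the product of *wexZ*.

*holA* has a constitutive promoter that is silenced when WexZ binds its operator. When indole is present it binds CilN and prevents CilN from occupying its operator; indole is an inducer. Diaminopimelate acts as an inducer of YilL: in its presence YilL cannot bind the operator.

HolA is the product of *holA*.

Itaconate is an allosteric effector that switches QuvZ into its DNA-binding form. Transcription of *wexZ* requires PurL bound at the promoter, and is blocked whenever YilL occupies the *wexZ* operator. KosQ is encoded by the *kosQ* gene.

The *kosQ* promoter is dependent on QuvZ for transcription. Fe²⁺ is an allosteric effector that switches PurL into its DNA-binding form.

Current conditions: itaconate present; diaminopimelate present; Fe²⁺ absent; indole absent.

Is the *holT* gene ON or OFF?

OFF

Indole is absent, so CilN is active.
Itaconate is present, so QuvZ is active.
No repressor is bound and QuvZ is active, so *kosQ* is transcribed.
So KosQ is produced and active.
Diaminopimelate is present, so YilL is inactive.
Fe²⁺ is absent, so PurL is inactive.
Required activator PurL is absent, so *wexZ* is not transcribed.
So WexZ is not produced.
With no repressor bound, *holA* is transcribed.
So HolA is produced and active.
With repressor CilN bound, *holT* is not transcribed.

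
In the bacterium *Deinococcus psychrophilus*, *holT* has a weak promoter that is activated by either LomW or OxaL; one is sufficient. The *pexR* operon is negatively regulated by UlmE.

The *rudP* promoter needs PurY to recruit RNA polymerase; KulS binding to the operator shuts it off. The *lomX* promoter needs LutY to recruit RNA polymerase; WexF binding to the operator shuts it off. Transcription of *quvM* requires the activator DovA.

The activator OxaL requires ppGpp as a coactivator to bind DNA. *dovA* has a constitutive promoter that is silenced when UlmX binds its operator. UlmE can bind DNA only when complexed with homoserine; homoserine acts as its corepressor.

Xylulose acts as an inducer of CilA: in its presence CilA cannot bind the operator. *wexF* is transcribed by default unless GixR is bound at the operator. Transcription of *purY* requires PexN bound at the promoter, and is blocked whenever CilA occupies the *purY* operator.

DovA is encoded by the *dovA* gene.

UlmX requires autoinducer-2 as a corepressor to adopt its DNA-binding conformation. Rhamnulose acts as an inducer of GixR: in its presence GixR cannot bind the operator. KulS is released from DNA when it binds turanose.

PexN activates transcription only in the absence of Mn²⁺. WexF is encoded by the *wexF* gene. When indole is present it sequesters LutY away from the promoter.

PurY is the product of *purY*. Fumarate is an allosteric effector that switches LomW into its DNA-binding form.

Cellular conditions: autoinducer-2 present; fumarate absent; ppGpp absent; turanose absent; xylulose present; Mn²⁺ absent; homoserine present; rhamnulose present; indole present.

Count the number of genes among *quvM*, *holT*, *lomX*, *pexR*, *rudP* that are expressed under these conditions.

Autoinducer-2 is present, so UlmX is active.
With repressor UlmX bound, *dovA* is not transcribed.
So DovA is not produced.
Required activator DovA is absent, so *quvM* is not transcribed.
→ *quvM* is OFF.
Fumarate is absent, so LomW is inactive.
ppGpp is absent, so OxaL is inactive.
No activator is available at the *holT* promoter, so *holT* is not transcribed.
→ *holT* is OFF.
Indole is present, so LutY is inactive.
Rhamnulose is present, so GixR is inactive.
With no repressor bound, *wexF* is transcribed.
So WexF is produced and active.
With repressor WexF bound, *lomX* is not transcribed.
→ *lomX* is OFF.
Homoserine is present, so UlmE is active.
With repressor UlmE bound, *pexR* is not transcribed.
→ *pexR* is OFF.
Xylulose is present, so CilA is inactive.
Mn²⁺ is absent, so PexN is active.
No repressor is bound and PexN is active, so *purY* is transcribed.
So PurY is produced and active.
Turanose is absent, so KulS is active.
With repressor KulS bound, *rudP* is not transcribed.
→ *rudP* is OFF.
0 of the 5 genes are transcribed.

0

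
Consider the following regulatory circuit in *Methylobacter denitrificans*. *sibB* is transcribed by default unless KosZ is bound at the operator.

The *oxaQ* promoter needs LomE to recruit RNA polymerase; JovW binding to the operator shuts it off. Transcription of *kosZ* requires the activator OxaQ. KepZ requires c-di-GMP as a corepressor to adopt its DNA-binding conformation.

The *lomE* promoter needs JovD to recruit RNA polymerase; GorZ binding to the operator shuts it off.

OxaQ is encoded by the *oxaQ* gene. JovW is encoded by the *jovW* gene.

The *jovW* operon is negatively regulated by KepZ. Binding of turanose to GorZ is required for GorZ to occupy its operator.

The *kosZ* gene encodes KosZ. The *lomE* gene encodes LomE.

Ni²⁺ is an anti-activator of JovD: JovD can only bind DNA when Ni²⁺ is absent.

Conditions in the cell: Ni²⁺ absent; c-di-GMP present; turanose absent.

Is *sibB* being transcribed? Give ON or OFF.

OFF

Turanose is absent, so GorZ is inactive.
Ni²⁺ is absent, so JovD is active.
No repressor is bound and JovD is active, so *lomE* is transcribed.
So LomE is produced and active.
c-di-GMP is present, so KepZ is active.
With repressor KepZ bound, *jovW* is not transcribed.
So JovW is not produced.
No repressor is bound and LomE is active, so *oxaQ* is transcribed.
So OxaQ is produced and active.
No repressor is bound and OxaQ is active, so *kosZ* is transcribed.
So KosZ is produced and active.
With repressor KosZ bound, *sibB* is not transcribed.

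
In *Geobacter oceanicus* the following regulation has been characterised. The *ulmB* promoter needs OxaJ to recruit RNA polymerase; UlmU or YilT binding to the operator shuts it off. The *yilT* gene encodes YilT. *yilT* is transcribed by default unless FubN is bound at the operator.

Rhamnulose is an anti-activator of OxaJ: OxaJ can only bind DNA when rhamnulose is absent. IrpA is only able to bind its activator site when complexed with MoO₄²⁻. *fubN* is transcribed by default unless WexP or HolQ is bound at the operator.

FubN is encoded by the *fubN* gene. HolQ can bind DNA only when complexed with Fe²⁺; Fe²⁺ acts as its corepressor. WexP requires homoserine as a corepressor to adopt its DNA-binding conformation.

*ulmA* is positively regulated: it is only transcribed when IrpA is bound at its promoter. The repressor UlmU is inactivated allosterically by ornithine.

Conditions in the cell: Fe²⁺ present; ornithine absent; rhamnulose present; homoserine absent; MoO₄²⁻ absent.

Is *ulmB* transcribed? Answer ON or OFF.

OFF

Ornithine is absent, so UlmU is active.
Homoserine is absent, so WexP is inactive.
Fe²⁺ is present, so HolQ is active.
With repressor HolQ bound, *fubN* is not transcribed.
So FubN is not produced.
With no repressor bound, *yilT* is transcribed.
So YilT is produced and active.
Rhamnulose is present, so OxaJ is inactive.
With repressor UlmU bound, *ulmB* is not transcribed.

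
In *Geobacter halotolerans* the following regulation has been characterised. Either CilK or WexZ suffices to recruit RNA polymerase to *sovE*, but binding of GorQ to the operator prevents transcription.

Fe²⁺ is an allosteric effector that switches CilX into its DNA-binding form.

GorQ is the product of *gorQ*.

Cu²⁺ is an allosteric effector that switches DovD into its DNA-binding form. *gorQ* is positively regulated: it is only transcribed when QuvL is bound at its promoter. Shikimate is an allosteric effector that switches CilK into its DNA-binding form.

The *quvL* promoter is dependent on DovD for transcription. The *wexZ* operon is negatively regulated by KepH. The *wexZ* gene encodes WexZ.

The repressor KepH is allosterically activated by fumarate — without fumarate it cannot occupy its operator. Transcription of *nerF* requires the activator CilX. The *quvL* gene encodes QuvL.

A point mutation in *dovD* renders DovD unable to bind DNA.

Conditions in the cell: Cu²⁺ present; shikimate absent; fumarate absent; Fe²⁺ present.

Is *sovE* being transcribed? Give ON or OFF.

DovD is non-functional in this strain, so it has no effect.
Required activator DovD is absent, so *quvL* is not transcribed.
So QuvL is not produced.
Required activator QuvL is absent, so *gorQ* is not transcribed.
So GorQ is not produced.
Shikimate is absent, so CilK is inactive.
Fumarate is absent, so KepH is inactive.
With no repressor bound, *wexZ* is transcribed.
So WexZ is produced and active.
Activator WexZ is present, so *sovE* is transcribed.

ON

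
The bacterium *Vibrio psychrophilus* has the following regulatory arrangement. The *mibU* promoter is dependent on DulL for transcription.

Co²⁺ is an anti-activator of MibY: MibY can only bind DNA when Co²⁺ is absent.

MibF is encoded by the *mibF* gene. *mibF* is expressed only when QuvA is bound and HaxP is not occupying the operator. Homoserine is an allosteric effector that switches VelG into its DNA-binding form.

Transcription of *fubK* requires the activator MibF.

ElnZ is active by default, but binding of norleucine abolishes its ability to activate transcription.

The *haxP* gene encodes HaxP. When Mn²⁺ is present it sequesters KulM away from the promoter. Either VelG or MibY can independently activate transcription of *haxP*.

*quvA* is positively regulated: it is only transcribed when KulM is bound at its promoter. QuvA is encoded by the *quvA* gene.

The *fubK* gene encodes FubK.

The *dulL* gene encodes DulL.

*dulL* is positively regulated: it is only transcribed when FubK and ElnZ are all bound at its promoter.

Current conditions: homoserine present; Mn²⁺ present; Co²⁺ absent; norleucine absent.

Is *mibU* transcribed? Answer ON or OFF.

Homoserine is present, so VelG is active.
Co²⁺ is absent, so MibY is active.
Activator VelG is present, so *haxP* is transcribed.
So HaxP is produced and active.
Mn²⁺ is present, so KulM is inactive.
Required activator KulM is absent, so *quvA* is not transcribed.
So QuvA is not produced.
With repressor HaxP bound, *mibF* is not transcribed.
So MibF is not produced.
Required activator MibF is absent, so *fubK* is not transcribed.
So FubK is not produced.
Norleucine is absent, so ElnZ is active.
Required activator FubK is absent, so *dulL* is not transcribed.
So DulL is not produced.
Required activator DulL is absent, so *mibU* is not transcribed.

OFF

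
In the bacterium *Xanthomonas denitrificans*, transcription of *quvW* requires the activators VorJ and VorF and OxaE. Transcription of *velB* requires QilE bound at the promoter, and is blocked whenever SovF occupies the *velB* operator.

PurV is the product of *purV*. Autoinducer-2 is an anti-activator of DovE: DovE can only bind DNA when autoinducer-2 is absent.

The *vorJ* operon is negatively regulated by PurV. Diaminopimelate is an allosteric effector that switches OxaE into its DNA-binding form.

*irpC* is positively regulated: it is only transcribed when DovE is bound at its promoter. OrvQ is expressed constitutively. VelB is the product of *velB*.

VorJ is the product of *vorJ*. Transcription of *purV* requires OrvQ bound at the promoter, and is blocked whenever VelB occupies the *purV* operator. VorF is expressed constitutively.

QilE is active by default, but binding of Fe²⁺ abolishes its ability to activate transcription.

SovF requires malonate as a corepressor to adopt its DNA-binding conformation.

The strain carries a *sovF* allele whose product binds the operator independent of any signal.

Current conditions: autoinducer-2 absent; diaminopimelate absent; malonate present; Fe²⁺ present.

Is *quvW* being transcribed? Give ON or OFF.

SovF is constitutively active in this strain.
Fe²⁺ is present, so QilE is inactive.
With repressor SovF bound, *velB* is not transcribed.
So VelB is not produced.
OrvQ is produced constitutively and is active.
No repressor is bound and OrvQ is active, so *purV* is transcribed.
So PurV is produced and active.
With repressor PurV bound, *vorJ* is not transcribed.
So VorJ is not produced.
VorF is produced constitutively and is active.
Diaminopimelate is absent, so OxaE is inactive.
Required activator VorJ is absent, so *quvW* is not transcribed.

OFF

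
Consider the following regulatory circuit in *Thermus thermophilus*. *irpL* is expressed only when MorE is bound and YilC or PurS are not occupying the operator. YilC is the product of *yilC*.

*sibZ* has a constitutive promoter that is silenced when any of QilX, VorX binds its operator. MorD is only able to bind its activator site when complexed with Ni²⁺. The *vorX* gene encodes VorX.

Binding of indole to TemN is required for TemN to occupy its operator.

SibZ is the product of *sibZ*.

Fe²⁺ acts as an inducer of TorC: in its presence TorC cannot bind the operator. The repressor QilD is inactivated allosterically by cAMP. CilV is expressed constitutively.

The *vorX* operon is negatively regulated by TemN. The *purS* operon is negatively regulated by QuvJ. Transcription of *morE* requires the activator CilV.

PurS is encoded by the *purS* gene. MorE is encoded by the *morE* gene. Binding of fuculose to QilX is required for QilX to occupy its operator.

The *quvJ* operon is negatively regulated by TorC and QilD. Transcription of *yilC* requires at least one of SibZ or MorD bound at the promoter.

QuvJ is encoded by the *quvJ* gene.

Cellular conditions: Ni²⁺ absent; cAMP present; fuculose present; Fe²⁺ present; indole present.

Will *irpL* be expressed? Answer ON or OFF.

ON

CilV is produced constitutively and is active.
No repressor is bound and CilV is active, so *morE* is transcribed.
So MorE is produced and active.
Fuculose is present, so QilX is active.
Indole is present, so TemN is active.
With repressor TemN bound, *vorX* is not transcribed.
So VorX is not produced.
With repressor QilX bound, *sibZ* is not transcribed.
So SibZ is not produced.
Ni²⁺ is absent, so MorD is inactive.
No activator is available at the *yilC* promoter, so *yilC* is not transcribed.
So YilC is not produced.
Fe²⁺ is present, so TorC is inactive.
cAMP is present, so QilD is inactive.
With no repressor bound, *quvJ* is transcribed.
So QuvJ is produced and active.
With repressor QuvJ bound, *purS* is not transcribed.
So PurS is not produced.
No repressor is bound and MorE is active, so *irpL* is transcribed.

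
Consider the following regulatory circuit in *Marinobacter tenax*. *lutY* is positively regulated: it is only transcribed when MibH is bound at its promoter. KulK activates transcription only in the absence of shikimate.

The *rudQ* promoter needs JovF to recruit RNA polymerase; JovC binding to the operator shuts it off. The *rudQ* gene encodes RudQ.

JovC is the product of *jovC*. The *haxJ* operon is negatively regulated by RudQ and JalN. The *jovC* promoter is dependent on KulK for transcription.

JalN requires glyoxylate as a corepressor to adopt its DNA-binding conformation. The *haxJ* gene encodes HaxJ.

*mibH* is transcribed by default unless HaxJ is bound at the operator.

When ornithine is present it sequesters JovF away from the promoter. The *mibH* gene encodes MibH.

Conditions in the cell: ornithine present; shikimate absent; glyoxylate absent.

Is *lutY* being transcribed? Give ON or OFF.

Shikimate is absent, so KulK is active.
No repressor is bound and KulK is active, so *jovC* is transcribed.
So JovC is produced and active.
Ornithine is present, so JovF is inactive.
With repressor JovC bound, *rudQ* is not transcribed.
So RudQ is not produced.
Glyoxylate is absent, so JalN is inactive.
With no repressor bound, *haxJ* is transcribed.
So HaxJ is produced and active.
With repressor HaxJ bound, *mibH* is not transcribed.
So MibH is not produced.
Required activator MibH is absent, so *lutY* is not transcribed.

OFF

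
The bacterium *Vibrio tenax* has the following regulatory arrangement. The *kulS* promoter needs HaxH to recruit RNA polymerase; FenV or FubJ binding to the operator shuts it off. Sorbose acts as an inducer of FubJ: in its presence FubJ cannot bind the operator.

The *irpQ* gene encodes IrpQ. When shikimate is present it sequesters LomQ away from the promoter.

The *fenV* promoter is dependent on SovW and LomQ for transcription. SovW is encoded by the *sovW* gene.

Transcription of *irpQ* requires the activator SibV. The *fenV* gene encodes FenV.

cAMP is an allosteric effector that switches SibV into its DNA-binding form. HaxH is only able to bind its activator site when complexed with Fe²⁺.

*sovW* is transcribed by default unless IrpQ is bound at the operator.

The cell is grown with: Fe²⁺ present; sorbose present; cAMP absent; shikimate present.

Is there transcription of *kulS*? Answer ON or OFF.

Fe²⁺ is present, so HaxH is active.
cAMP is absent, so SibV is inactive.
Required activator SibV is absent, so *irpQ* is not transcribed.
So IrpQ is not produced.
With no repressor bound, *sovW* is transcribed.
So SovW is produced and active.
Shikimate is present, so LomQ is inactive.
Required activator LomQ is absent, so *fenV* is not transcribed.
So FenV is not produced.
Sorbose is present, so FubJ is inactive.
No repressor is bound and HaxH is active, so *kulS* is transcribed.

ON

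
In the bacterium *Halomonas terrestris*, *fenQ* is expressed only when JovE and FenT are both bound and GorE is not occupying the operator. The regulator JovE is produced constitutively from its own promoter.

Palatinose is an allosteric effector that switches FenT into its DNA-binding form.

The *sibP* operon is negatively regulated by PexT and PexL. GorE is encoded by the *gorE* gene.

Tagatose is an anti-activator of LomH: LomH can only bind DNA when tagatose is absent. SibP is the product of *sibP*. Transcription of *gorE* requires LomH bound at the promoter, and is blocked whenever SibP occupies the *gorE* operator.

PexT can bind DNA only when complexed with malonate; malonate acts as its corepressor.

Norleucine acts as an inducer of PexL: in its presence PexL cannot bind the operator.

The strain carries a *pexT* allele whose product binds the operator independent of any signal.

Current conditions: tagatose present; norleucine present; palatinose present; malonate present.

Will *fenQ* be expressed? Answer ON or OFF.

ON

JovE is produced constitutively and is active.
Palatinose is present, so FenT is active.
PexT is constitutively active in this strain.
Norleucine is present, so PexL is inactive.
With repressor PexT bound, *sibP* is not transcribed.
So SibP is not produced.
Tagatose is present, so LomH is inactive.
Required activator LomH is absent, so *gorE* is not transcribed.
So GorE is not produced.
No repressor is bound and JovE and FenT are active, so *fenQ* is transcribed.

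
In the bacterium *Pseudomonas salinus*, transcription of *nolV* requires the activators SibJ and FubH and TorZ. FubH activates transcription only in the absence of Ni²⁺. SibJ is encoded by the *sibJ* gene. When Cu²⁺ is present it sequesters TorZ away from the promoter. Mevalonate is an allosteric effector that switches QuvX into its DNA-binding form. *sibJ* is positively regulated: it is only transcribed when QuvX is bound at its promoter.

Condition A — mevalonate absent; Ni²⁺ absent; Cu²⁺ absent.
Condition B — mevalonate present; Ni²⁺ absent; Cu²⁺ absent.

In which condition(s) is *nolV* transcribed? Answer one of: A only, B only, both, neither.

Condition A:
Mevalonate is absent, so QuvX is inactive.
Required activator QuvX is absent, so *sibJ* is not transcribed.
So SibJ is not produced.
Ni²⁺ is absent, so FubH is active.
Cu²⁺ is absent, so TorZ is active.
Required activator SibJ is absent, so *nolV* is not transcribed.
→ *nolV* is OFF in A.
Condition B:
Mevalonate is present, so QuvX is active.
No repressor is bound and QuvX is active, so *sibJ* is transcribed.
So SibJ is produced and active.
Ni²⁺ is absent, so FubH is active.
Cu²⁺ is absent, so TorZ is active.
No repressor is bound and SibJ and FubH and TorZ are active, so *nolV* is transcribed.
→ *nolV* is ON in B.

B only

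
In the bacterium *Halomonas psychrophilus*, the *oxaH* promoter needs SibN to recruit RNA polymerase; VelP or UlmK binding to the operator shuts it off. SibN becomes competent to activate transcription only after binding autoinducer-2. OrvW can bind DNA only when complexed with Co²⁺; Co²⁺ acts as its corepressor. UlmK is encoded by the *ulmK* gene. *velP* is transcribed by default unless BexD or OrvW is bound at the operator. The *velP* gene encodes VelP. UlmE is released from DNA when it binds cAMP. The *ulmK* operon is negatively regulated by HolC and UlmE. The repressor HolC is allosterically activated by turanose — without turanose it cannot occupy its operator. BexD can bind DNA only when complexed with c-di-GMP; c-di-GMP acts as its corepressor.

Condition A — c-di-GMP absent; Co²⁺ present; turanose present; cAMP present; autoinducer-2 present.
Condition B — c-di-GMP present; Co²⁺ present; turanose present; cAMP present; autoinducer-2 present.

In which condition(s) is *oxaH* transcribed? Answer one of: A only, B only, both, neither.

Condition A:
c-di-GMP is absent, so BexD is inactive.
Co²⁺ is present, so OrvW is active.
With repressor OrvW bound, *velP* is not transcribed.
So VelP is not produced.
Turanose is present, so HolC is active.
cAMP is present, so UlmE is inactive.
With repressor HolC bound, *ulmK* is not transcribed.
So UlmK is not produced.
Autoinducer-2 is present, so SibN is active.
No repressor is bound and SibN is active, so *oxaH* is transcribed.
→ *oxaH* is ON in A.
Condition B:
c-di-GMP is present, so BexD is active.
Co²⁺ is present, so OrvW is active.
With repressor BexD bound, *velP* is not transcribed.
So VelP is not produced.
Turanose is present, so HolC is active.
cAMP is present, so UlmE is inactive.
With repressor HolC bound, *ulmK* is not transcribed.
So UlmK is not produced.
Autoinducer-2 is present, so SibN is active.
No repressor is bound and SibN is active, so *oxaH* is transcribed.
→ *oxaH* is ON in B.

both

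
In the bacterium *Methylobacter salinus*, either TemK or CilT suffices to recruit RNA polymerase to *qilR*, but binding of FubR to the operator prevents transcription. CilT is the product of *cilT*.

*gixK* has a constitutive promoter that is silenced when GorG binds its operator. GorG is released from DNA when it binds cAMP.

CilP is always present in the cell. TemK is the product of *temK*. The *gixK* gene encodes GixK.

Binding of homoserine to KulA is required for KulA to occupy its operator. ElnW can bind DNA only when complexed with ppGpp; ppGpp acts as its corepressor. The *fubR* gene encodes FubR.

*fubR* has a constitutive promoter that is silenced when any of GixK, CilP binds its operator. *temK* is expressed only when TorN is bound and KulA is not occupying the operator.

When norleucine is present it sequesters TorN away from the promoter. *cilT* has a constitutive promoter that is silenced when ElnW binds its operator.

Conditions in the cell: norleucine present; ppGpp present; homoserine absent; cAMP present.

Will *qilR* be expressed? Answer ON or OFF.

cAMP is present, so GorG is inactive.
With no repressor bound, *gixK* is transcribed.
So GixK is produced and active.
CilP is produced constitutively and is active.
With repressor GixK bound, *fubR* is not transcribed.
So FubR is not produced.
Homoserine is absent, so KulA is inactive.
Norleucine is present, so TorN is inactive.
Required activator TorN is absent, so *temK* is not transcribed.
So TemK is not produced.
ppGpp is present, so ElnW is active.
With repressor ElnW bound, *cilT* is not transcribed.
So CilT is not produced.
No activator is available at the *qilR* promoter, so *qilR* is not transcribed.

OFF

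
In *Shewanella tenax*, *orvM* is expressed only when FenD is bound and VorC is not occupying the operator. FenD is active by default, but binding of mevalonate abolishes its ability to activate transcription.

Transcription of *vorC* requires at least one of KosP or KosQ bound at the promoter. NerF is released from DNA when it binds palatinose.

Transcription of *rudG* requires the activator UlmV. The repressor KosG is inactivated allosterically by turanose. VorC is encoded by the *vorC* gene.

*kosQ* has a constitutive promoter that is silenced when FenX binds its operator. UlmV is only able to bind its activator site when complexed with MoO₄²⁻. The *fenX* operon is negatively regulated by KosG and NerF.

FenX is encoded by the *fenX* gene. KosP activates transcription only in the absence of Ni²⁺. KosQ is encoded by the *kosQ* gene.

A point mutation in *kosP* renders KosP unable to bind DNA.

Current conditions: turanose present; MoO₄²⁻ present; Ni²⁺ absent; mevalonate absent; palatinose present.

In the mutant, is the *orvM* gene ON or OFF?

ON

Mevalonate is absent, so FenD is active.
KosP is non-functional in this strain, so it has no effect.
Turanose is present, so KosG is inactive.
Palatinose is present, so NerF is inactive.
With no repressor bound, *fenX* is transcribed.
So FenX is produced and active.
With repressor FenX bound, *kosQ* is not transcribed.
So KosQ is not produced.
No activator is available at the *vorC* promoter, so *vorC* is not transcribed.
So VorC is not produced.
No repressor is bound and FenD is active, so *orvM* is transcribed.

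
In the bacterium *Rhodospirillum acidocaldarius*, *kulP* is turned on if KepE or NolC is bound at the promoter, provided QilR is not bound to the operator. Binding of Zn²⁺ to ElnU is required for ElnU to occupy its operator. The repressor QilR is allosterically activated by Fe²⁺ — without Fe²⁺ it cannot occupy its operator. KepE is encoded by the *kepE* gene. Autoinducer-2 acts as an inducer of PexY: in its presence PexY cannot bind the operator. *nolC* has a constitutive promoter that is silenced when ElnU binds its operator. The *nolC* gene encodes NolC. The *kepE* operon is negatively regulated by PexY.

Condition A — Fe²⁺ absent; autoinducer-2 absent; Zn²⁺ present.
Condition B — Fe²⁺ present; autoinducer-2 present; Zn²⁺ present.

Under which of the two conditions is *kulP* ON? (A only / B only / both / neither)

Condition A:
Fe²⁺ is absent, so QilR is inactive.
Autoinducer-2 is absent, so PexY is active.
With repressor PexY bound, *kepE* is not transcribed.
So KepE is not produced.
Zn²⁺ is present, so ElnU is active.
With repressor ElnU bound, *nolC* is not transcribed.
So NolC is not produced.
No activator is available at the *kulP* promoter, so *kulP* is not transcribed.
→ *kulP* is OFF in A.
Condition B:
Fe²⁺ is present, so QilR is active.
Autoinducer-2 is present, so PexY is inactive.
With no repressor bound, *kepE* is transcribed.
So KepE is produced and active.
Zn²⁺ is present, so ElnU is active.
With repressor ElnU bound, *nolC* is not transcribed.
So NolC is not produced.
With repressor QilR bound, *kulP* is not transcribed.
→ *kulP* is OFF in B.

neither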